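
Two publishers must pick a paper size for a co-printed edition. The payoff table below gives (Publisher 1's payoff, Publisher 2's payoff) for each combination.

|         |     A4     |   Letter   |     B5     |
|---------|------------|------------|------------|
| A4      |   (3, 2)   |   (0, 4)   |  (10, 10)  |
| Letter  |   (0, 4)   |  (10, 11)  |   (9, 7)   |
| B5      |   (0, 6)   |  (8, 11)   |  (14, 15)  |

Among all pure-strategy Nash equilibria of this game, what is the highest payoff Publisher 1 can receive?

14

Both Letter is a pure NE (Publisher 1: 10 ≥ 8; Publisher 2: 11 ≥ 7). Publisher 1 gets 10.
Both B5 is a pure NE (Publisher 1: 14 ≥ 10; Publisher 2: 15 ≥ 11). Publisher 1 gets 14.
Every other cell has a profitable deviation for at least one player. Highest of {10, 14} is 14.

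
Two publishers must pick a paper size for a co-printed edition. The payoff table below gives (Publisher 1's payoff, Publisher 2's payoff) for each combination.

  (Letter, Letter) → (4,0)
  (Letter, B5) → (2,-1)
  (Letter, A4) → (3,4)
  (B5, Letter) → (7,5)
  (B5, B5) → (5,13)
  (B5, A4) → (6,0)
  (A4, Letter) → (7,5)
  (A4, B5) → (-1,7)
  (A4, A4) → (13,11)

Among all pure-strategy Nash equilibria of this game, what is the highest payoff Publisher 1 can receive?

Both B5 is a pure NE (Publisher 1: 5 ≥ 2; Publisher 2: 13 ≥ 5). Publisher 1 gets 5.
Both A4 is a pure NE (Publisher 1: 13 ≥ 6; Publisher 2: 11 ≥ 7). Publisher 1 gets 13.
Every other cell has a profitable deviation for at least one player. Highest of {5, 13} is 13.

13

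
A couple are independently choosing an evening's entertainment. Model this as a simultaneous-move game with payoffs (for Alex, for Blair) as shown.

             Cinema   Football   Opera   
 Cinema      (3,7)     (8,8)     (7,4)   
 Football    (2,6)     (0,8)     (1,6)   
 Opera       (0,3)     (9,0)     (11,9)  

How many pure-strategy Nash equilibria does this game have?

Both Opera: Alex gets 11 (best alternative 7); Blair gets 9 (best alternative 3). Neither deviates — NE.
Both Football is not a NE: Alex would switch to Opera (9 > 0).
No other cell survives both best-response checks, so there is 1 pure NE.

1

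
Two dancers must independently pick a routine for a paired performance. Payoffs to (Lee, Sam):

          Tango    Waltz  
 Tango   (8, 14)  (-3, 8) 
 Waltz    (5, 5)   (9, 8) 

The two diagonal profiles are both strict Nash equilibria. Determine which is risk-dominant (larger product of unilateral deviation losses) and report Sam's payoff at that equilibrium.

8

At both Tango: Lee loses 8 − 5 = 3 by deviating; Sam loses 14 − 8 = 6. Product = 3·6 = 18.
At both Waltz: Lee loses 9 − (-3) = 12 by deviating; Sam loses 8 − 5 = 3. Product = 12·3 = 36.
36 > 18, so both Waltz is risk-dominant. Sam's payoff there is 8.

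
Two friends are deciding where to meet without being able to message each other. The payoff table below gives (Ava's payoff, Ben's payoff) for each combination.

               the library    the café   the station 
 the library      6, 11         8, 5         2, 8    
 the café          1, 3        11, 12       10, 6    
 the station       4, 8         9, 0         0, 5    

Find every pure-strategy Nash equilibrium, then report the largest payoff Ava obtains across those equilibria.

Both the library is a pure NE (Ava: 6 ≥ 4; Ben: 11 ≥ 8). Ava gets 6.
Both the café is a pure NE (Ava: 11 ≥ 9; Ben: 12 ≥ 6). Ava gets 11.
Every other cell has a profitable deviation for at least one player. Highest of {6, 11} is 11.

11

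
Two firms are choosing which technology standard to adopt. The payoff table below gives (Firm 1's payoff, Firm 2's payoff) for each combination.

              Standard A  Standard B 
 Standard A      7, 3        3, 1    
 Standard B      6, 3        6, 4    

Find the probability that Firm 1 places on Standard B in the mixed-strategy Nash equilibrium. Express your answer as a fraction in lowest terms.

Firm 1's mix p on Standard A must make Firm 2 indifferent between Standard A and Standard B.
Firm 2's payoff from Standard A: 3p + 3(1−p). From Standard B: 1p + 4(1−p).
Set equal: 2p = 1(1−p) → p = 1/3.
Probability on Standard B is 1 − 1/3 = 2/3.

2/3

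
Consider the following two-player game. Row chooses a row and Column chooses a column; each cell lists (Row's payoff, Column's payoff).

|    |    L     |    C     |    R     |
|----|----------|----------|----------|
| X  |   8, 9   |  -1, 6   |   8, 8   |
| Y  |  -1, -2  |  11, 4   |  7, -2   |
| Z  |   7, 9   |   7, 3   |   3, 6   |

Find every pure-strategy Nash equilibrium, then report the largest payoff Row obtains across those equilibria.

11

(X, L) is a pure NE (Row: 8 ≥ 7; Column: 9 ≥ 8). Row gets 8.
(Y, C) is a pure NE (Row: 11 ≥ 7; Column: 4 ≥ -2). Row gets 11.
Every other cell has a profitable deviation for at least one player. Highest of {8, 11} is 11.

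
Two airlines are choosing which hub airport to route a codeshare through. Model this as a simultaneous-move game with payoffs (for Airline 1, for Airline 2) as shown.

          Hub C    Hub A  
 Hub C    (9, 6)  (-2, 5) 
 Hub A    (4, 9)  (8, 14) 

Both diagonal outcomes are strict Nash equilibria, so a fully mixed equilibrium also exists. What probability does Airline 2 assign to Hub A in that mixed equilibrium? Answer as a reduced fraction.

Airline 2's mix q on Hub C must make Airline 1 indifferent between Hub C and Hub A.
Airline 1's payoff from Hub C: 9q + (-2)(1−q). From Hub A: 4q + 8(1−q).
Set equal: 5q = 10(1−q) → q = 10/15 = 2/3.
Probability on Hub A is 1 − 2/3 = 1/3.

1/3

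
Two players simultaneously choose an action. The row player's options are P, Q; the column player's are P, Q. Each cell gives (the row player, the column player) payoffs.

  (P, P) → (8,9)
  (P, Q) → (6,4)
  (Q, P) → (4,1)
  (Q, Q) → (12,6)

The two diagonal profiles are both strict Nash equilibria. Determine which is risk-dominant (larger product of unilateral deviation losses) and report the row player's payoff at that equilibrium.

12

At both P: the row player loses 8 − 4 = 4 by deviating; the column player loses 9 − 4 = 5. Product = 4·5 = 20.
At both Q: the row player loses 12 − 6 = 6 by deviating; the column player loses 6 − 1 = 5. Product = 6·5 = 30.
30 > 20, so both Q is risk-dominant. The row player's payoff there is 12.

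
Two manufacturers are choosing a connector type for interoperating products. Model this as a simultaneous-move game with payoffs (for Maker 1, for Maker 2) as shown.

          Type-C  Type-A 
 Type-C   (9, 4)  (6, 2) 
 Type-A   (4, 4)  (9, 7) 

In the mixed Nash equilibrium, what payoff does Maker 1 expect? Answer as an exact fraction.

57/8

Maker 2 mixes with probability q on Type-C, chosen so Maker 1 is indifferent: 9q + 6(1−q) = 4q + 9(1−q) gives q = 3/8.
Maker 1's expected payoff (from either row, since indifferent) is 9·3/8 + 6·5/8 = 57/8.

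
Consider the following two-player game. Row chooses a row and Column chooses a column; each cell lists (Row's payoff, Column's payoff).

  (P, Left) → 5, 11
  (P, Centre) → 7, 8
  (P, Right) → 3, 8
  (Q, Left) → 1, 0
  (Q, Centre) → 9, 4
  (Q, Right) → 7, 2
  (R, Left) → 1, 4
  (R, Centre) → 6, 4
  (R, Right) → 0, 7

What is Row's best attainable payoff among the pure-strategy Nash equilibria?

9

(P, Left) is a pure NE (Row: 5 ≥ 1; Column: 11 ≥ 8). Row gets 5.
(Q, Centre) is a pure NE (Row: 9 ≥ 7; Column: 4 ≥ 2). Row gets 9.
Every other cell has a profitable deviation for at least one player. Highest of {5, 9} is 9.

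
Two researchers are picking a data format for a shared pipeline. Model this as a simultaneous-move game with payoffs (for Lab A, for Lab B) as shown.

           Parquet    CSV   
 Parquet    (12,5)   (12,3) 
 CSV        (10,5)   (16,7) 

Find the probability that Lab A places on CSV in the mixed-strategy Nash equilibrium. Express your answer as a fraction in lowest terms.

1/2

Lab A's mix p on Parquet must make Lab B indifferent between Parquet and CSV.
Lab B's payoff from Parquet: 5p + 5(1−p). From CSV: 3p + 7(1−p).
Set equal: 2p = 2(1−p) → p = 2/4 = 1/2.
Probability on CSV is 1 − 1/2 = 1/2.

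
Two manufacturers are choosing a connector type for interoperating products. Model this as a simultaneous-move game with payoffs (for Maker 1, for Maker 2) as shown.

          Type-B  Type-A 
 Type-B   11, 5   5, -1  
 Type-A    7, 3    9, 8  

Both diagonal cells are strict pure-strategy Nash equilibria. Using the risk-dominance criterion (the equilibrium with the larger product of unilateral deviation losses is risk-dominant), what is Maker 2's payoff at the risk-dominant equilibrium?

At both Type-B: Maker 1 loses 11 − 7 = 4 by deviating; Maker 2 loses 5 − (-1) = 6. Product = 4·6 = 24.
At both Type-A: Maker 1 loses 9 − 5 = 4 by deviating; Maker 2 loses 8 − 3 = 5. Product = 4·5 = 20.
24 > 20, so both Type-B is risk-dominant. Maker 2's payoff there is 5.

5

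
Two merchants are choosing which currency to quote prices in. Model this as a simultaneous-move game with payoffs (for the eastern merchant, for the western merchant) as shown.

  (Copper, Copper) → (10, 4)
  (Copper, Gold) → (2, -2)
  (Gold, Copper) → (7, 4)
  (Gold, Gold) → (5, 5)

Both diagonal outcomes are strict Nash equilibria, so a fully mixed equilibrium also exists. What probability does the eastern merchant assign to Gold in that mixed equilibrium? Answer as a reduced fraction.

The eastern merchant's mix p on Copper must make the western merchant indifferent between Copper and Gold.
The western merchant's payoff from Copper: 4p + 4(1−p). From Gold: (-2)p + 5(1−p).
Set equal: 6p = 1(1−p) → p = 1/7.
Probability on Gold is 1 − 1/7 = 6/7.

6/7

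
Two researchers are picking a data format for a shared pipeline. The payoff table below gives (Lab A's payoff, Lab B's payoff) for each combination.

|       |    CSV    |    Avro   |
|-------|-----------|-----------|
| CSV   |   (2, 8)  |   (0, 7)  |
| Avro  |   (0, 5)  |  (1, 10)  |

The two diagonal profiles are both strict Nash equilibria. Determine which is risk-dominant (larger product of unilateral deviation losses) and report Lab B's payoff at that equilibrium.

At both CSV: Lab A loses 2 − 0 = 2 by deviating; Lab B loses 8 − 7 = 1. Product = 2·1 = 2.
At both Avro: Lab A loses 1 − 0 = 1 by deviating; Lab B loses 10 − 5 = 5. Product = 1·5 = 5.
5 > 2, so both Avro is risk-dominant. Lab B's payoff there is 10.

10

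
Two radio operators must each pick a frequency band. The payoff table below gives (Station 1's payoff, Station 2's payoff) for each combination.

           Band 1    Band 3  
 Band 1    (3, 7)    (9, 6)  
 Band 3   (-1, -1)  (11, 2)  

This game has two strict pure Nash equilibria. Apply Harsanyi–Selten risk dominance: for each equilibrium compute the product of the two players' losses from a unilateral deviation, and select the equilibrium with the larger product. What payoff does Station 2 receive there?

2

At both Band 1: Station 1 loses 3 − (-1) = 4 by deviating; Station 2 loses 7 − 6 = 1. Product = 4·1 = 4.
At both Band 3: Station 1 loses 11 − 9 = 2 by deviating; Station 2 loses 2 − (-1) = 3. Product = 2·3 = 6.
6 > 4, so both Band 3 is risk-dominant. Station 2's payoff there is 2.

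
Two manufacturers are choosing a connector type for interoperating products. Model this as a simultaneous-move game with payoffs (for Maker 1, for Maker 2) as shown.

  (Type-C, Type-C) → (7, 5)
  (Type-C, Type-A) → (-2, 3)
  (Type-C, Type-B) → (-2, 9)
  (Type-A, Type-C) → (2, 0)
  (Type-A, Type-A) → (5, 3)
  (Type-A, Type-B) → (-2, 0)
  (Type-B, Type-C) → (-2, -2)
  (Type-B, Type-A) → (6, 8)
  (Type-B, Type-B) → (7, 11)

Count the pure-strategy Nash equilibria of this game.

Both Type-B: Maker 1 gets 7 (best alternative -2); Maker 2 gets 11 (best alternative 8). Neither deviates — NE.
Both Type-C is not a NE: Maker 2 would switch to Type-B (9 > 5).
No other cell survives both best-response checks, so there is 1 pure NE.

1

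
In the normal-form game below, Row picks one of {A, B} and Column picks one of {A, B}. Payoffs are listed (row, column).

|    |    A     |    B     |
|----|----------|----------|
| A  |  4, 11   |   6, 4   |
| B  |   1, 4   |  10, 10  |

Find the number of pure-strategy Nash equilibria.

Both A: Row gets 4 (best alternative 1); Column gets 11 (best alternative 4). Neither deviates — NE.
Both B: Row gets 10 (best alternative 6); Column gets 10 (best alternative 4). Neither deviates — NE.
(B, A) is not a NE: Row would switch to A (4 > 1).
No other cell survives both best-response checks, so there are 2 pure NE.

2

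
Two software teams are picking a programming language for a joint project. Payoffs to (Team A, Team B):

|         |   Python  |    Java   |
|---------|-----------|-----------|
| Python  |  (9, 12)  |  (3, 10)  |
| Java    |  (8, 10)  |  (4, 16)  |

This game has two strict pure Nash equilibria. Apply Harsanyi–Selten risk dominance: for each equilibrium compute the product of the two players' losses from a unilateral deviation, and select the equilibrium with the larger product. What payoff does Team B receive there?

At both Python: Team A loses 9 − 8 = 1 by deviating; Team B loses 12 − 10 = 2. Product = 1·2 = 2.
At both Java: Team A loses 4 − 3 = 1 by deviating; Team B loses 16 − 10 = 6. Product = 1·6 = 6.
6 > 2, so both Java is risk-dominant. Team B's payoff there is 16.

16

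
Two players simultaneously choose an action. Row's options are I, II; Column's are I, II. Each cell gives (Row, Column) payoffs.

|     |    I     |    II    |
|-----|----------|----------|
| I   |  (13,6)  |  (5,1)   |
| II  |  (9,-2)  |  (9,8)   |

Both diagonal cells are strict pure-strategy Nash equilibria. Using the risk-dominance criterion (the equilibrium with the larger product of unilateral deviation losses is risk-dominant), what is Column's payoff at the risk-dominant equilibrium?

At both I: Row loses 13 − 9 = 4 by deviating; Column loses 6 − 1 = 5. Product = 4·5 = 20.
At both II: Row loses 9 − 5 = 4 by deviating; Column loses 8 − (-2) = 10. Product = 4·10 = 40.
40 > 20, so both II is risk-dominant. Column's payoff there is 8.

8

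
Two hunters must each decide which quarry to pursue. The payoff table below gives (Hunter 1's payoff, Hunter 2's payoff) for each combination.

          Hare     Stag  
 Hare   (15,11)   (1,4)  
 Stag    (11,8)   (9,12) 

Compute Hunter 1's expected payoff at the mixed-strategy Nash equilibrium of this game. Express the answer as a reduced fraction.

31/3

Hunter 2 mixes with probability q on Hare, chosen so Hunter 1 is indifferent: 15q + 1(1−q) = 11q + 9(1−q) gives q = 2/3.
Hunter 1's expected payoff (from either row, since indifferent) is 15·2/3 + 1·1/3 = 31/3.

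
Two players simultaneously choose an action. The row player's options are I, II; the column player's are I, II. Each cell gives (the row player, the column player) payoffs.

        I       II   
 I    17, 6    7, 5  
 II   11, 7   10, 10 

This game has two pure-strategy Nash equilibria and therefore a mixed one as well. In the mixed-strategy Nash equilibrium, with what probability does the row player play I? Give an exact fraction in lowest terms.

3/4

The row player's mix p on I must make the column player indifferent between I and II.
The column player's payoff from I: 6p + 7(1−p). From II: 5p + 10(1−p).
Set equal: 1p = 3(1−p) → p = 3/4.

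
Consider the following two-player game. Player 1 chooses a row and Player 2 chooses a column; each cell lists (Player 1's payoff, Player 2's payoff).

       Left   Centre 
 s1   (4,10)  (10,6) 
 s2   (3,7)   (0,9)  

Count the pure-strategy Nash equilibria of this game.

(s1, Left): Player 1 gets 4 (best alternative 3); Player 2 gets 10 (best alternative 6). Neither deviates — NE.
(s2, Centre) is not a NE: Player 1 would switch to s1 (10 > 0).
No other cell survives both best-response checks, so there is 1 pure NE.

1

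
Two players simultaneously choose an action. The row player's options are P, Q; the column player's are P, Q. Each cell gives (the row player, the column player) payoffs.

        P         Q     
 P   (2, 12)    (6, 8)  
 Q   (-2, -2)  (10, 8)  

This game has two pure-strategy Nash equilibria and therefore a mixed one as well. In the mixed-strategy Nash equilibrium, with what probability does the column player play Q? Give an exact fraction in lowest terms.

The column player's mix q on P must make the row player indifferent between P and Q.
The row player's payoff from P: 2q + 6(1−q). From Q: (-2)q + 10(1−q).
Set equal: 4q = 4(1−q) → q = 4/8 = 1/2.
Probability on Q is 1 − 1/2 = 1/2.

1/2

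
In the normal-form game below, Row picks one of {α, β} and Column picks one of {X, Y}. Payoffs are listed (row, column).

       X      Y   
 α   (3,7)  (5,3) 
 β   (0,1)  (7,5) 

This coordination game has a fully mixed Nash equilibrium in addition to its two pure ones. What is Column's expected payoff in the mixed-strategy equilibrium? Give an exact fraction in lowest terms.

4

Row mixes with probability p on α, chosen so Column is indifferent: 7p + 1(1−p) = 3p + 5(1−p) gives p = 1/2.
Column's expected payoff is 7·1/2 + 1·1/2 = 4.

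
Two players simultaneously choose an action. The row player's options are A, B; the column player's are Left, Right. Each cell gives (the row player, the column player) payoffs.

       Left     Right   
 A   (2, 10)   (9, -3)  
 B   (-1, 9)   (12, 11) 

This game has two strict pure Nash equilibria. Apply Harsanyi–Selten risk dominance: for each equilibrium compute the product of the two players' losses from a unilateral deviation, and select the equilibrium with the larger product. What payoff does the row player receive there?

2

At (A, Left): the row player loses 2 − (-1) = 3 by deviating; the column player loses 10 − (-3) = 13. Product = 3·13 = 39.
At (B, Right): the row player loses 12 − 9 = 3 by deviating; the column player loses 11 − 9 = 2. Product = 3·2 = 6.
39 > 6, so (A, Left) is risk-dominant. The row player's payoff there is 2.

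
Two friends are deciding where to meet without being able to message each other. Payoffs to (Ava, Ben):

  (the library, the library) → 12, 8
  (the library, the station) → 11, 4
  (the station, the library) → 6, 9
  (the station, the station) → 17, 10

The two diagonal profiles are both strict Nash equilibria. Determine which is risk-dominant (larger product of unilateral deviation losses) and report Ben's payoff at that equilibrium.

8

At both the library: Ava loses 12 − 6 = 6 by deviating; Ben loses 8 − 4 = 4. Product = 6·4 = 24.
At both the station: Ava loses 17 − 11 = 6 by deviating; Ben loses 10 − 9 = 1. Product = 6·1 = 6.
24 > 6, so both the library is risk-dominant. Ben's payoff there is 8.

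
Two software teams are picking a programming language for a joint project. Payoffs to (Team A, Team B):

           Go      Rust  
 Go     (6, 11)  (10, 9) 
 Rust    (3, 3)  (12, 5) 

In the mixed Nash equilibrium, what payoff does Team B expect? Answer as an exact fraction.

Team A mixes with probability p on Go, chosen so Team B is indifferent: 11p + 3(1−p) = 9p + 5(1−p) gives p = 1/2.
Team B's expected payoff is 11·1/2 + 3·1/2 = 7.

7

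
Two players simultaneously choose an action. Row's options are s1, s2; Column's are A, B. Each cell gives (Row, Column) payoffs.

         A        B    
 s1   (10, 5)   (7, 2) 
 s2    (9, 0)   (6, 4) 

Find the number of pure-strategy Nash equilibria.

1

(s1, A): Row gets 10 (best alternative 9); Column gets 5 (best alternative 2). Neither deviates — NE.
(s2, B) is not a NE: Row would switch to s1 (7 > 6).
No other cell survives both best-response checks, so there is 1 pure NE.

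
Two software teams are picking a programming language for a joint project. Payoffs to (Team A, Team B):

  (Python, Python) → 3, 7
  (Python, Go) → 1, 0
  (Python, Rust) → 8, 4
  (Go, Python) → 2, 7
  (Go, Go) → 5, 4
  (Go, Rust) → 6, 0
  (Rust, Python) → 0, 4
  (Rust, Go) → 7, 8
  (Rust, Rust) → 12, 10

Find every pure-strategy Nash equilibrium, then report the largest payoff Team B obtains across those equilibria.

Both Python is a pure NE (Team A: 3 ≥ 2; Team B: 7 ≥ 4). Team B gets 7.
Both Rust is a pure NE (Team A: 12 ≥ 8; Team B: 10 ≥ 8). Team B gets 10.
Every other cell has a profitable deviation for at least one player. Highest of {7, 10} is 10.

10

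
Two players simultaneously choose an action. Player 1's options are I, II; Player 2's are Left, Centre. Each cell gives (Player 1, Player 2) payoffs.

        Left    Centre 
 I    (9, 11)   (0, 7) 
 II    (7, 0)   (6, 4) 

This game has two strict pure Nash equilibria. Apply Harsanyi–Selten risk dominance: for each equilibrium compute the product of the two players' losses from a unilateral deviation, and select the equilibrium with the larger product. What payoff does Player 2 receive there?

At (I, Left): Player 1 loses 9 − 7 = 2 by deviating; Player 2 loses 11 − 7 = 4. Product = 2·4 = 8.
At (II, Centre): Player 1 loses 6 − 0 = 6 by deviating; Player 2 loses 4 − 0 = 4. Product = 6·4 = 24.
24 > 8, so (II, Centre) is risk-dominant. Player 2's payoff there is 4.

4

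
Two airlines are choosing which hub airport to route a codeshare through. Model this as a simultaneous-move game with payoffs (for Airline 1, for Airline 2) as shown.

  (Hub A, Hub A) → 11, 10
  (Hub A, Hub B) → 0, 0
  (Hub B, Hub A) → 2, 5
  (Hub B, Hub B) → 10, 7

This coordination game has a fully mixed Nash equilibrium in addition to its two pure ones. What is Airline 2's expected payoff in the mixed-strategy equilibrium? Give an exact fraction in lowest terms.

35/6

Airline 1 mixes with probability p on Hub A, chosen so Airline 2 is indifferent: 10p + 5(1−p) = 0p + 7(1−p) gives p = 1/6.
Airline 2's expected payoff is 10·1/6 + 5·5/6 = 35/6.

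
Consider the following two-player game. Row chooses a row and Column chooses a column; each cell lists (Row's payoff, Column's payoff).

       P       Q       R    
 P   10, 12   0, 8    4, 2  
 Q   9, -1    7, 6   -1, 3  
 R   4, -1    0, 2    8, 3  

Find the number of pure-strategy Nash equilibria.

Both P: Row gets 10 (best alternative 9); Column gets 12 (best alternative 8). Neither deviates — NE.
Both Q: Row gets 7 (best alternative 0); Column gets 6 (best alternative 3). Neither deviates — NE.
Both R: Row gets 8 (best alternative 4); Column gets 3 (best alternative 2). Neither deviates — NE.
(R, P) is not a NE: Row would switch to P (10 > 4).
No other cell survives both best-response checks, so there are 3 pure NE.

3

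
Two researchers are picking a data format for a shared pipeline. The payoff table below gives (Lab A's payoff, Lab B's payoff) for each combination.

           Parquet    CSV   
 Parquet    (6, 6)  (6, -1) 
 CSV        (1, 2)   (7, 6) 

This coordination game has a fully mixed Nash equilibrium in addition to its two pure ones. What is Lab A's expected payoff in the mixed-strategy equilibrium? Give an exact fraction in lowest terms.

6

Lab B mixes with probability q on Parquet, chosen so Lab A is indifferent: 6q + 6(1−q) = 1q + 7(1−q) gives q = 1/6.
Lab A's expected payoff (from either row, since indifferent) is 6·1/6 + 6·5/6 = 6.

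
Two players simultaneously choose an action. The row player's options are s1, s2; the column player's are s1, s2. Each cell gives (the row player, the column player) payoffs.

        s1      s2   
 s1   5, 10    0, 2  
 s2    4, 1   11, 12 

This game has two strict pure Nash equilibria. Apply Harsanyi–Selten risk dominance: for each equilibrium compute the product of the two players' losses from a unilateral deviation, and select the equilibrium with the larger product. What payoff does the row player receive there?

11

At both s1: the row player loses 5 − 4 = 1 by deviating; the column player loses 10 − 2 = 8. Product = 1·8 = 8.
At both s2: the row player loses 11 − 0 = 11 by deviating; the column player loses 12 − 1 = 11. Product = 11·11 = 121.
121 > 8, so both s2 is risk-dominant. The row player's payoff there is 11.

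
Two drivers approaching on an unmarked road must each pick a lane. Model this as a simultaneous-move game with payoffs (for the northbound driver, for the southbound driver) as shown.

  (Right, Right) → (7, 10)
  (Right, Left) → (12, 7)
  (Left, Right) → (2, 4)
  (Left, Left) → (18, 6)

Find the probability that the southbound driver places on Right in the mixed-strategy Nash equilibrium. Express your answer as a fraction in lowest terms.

6/11

The southbound driver's mix q on Right must make the northbound driver indifferent between Right and Left.
The northbound driver's payoff from Right: 7q + 12(1−q). From Left: 2q + 18(1−q).
Set equal: 5q = 6(1−q) → q = 6/11.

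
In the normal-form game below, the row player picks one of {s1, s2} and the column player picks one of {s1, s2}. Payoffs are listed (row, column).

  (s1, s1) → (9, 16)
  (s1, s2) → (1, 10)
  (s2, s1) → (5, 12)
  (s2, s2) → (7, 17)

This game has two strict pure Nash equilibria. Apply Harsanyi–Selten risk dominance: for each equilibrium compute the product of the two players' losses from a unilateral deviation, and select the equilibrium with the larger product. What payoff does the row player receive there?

7

At both s1: the row player loses 9 − 5 = 4 by deviating; the column player loses 16 − 10 = 6. Product = 4·6 = 24.
At both s2: the row player loses 7 − 1 = 6 by deviating; the column player loses 17 − 12 = 5. Product = 6·5 = 30.
30 > 24, so both s2 is risk-dominant. The row player's payoff there is 7.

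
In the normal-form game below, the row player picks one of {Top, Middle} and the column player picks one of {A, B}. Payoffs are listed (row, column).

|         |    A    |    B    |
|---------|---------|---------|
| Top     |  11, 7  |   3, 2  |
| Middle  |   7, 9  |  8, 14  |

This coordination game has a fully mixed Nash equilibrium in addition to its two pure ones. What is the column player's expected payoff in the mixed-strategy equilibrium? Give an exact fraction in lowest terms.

8

The row player mixes with probability p on Top, chosen so the column player is indifferent: 7p + 9(1−p) = 2p + 14(1−p) gives p = 1/2.
The column player's expected payoff is 7·1/2 + 9·1/2 = 8.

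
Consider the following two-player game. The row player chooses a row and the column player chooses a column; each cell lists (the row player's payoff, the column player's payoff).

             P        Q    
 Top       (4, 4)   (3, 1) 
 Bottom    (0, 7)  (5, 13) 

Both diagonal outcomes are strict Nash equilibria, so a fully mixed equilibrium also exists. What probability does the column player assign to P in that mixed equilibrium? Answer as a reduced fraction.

The column player's mix q on P must make the row player indifferent between Top and Bottom.
The row player's payoff from Top: 4q + 3(1−q). From Bottom: 0q + 5(1−q).
Set equal: 4q = 2(1−q) → q = 2/6 = 1/3.

1/3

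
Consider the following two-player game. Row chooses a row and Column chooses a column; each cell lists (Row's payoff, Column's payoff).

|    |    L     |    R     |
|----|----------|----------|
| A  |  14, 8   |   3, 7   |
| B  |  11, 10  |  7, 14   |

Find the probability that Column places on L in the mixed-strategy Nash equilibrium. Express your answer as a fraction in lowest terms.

Column's mix q on L must make Row indifferent between A and B.
Row's payoff from A: 14q + 3(1−q). From B: 11q + 7(1−q).
Set equal: 3q = 4(1−q) → q = 4/7.

4/7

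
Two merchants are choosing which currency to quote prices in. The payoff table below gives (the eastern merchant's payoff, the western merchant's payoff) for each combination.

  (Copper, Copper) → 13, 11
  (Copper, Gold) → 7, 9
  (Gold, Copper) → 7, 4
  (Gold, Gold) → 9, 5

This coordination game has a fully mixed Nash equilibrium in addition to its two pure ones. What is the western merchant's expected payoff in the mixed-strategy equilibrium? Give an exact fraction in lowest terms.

The eastern merchant mixes with probability p on Copper, chosen so the western merchant is indifferent: 11p + 4(1−p) = 9p + 5(1−p) gives p = 1/3.
The western merchant's expected payoff is 11·1/3 + 4·2/3 = 19/3.

19/3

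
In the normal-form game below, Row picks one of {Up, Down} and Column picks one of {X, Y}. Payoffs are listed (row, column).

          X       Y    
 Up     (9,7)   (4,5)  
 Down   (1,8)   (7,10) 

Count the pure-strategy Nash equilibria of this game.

(Up, X): Row gets 9 (best alternative 1); Column gets 7 (best alternative 5). Neither deviates — NE.
(Down, Y): Row gets 7 (best alternative 4); Column gets 10 (best alternative 8). Neither deviates — NE.
(Down, X) is not a NE: Row would switch to Up (9 > 1).
No other cell survives both best-response checks, so there are 2 pure NE.

2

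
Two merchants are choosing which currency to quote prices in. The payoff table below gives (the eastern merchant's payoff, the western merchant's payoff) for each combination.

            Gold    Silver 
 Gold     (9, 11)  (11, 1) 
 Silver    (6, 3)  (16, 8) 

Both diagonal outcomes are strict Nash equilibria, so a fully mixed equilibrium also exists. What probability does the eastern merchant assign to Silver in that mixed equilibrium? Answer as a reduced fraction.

The eastern merchant's mix p on Gold must make the western merchant indifferent between Gold and Silver.
The western merchant's payoff from Gold: 11p + 3(1−p). From Silver: 1p + 8(1−p).
Set equal: 10p = 5(1−p) → p = 5/15 = 1/3.
Probability on Silver is 1 − 1/3 = 2/3.

2/3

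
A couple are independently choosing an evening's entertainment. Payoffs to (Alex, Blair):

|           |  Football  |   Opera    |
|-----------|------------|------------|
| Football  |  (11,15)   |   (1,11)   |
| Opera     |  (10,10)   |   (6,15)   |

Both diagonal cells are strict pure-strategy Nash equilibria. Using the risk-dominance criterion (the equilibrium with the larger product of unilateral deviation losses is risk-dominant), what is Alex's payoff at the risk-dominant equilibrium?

At both Football: Alex loses 11 − 10 = 1 by deviating; Blair loses 15 − 11 = 4. Product = 1·4 = 4.
At both Opera: Alex loses 6 − 1 = 5 by deviating; Blair loses 15 − 10 = 5. Product = 5·5 = 25.
25 > 4, so both Opera is risk-dominant. Alex's payoff there is 6.

6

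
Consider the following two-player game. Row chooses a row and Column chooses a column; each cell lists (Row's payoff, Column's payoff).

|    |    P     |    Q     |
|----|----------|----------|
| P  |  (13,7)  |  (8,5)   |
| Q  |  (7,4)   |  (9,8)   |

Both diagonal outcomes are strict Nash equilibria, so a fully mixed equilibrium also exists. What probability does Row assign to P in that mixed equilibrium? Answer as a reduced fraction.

2/3

Row's mix p on P must make Column indifferent between P and Q.
Column's payoff from P: 7p + 4(1−p). From Q: 5p + 8(1−p).
Set equal: 2p = 4(1−p) → p = 4/6 = 2/3.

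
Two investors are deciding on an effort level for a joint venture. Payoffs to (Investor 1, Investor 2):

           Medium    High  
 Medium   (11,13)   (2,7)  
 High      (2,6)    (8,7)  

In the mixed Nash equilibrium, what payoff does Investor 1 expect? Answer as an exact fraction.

28/5

Investor 2 mixes with probability q on Medium, chosen so Investor 1 is indifferent: 11q + 2(1−q) = 2q + 8(1−q) gives q = 2/5.
Investor 1's expected payoff (from either row, since indifferent) is 11·2/5 + 2·3/5 = 28/5.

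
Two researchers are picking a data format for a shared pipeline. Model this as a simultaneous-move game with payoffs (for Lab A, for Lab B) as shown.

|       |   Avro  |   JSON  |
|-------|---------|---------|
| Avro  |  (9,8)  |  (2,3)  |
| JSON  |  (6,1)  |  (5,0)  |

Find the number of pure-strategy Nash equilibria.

Both Avro: Lab A gets 9 (best alternative 6); Lab B gets 8 (best alternative 3). Neither deviates — NE.
Both JSON is not a NE: Lab B would switch to Avro (1 > 0).
No other cell survives both best-response checks, so there is 1 pure NE.

1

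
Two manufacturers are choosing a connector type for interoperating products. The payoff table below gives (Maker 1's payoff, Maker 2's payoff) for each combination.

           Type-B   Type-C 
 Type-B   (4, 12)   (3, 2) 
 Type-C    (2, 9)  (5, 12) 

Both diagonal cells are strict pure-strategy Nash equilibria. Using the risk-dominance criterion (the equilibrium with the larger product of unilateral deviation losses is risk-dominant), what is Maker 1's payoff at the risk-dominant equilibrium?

4

At both Type-B: Maker 1 loses 4 − 2 = 2 by deviating; Maker 2 loses 12 − 2 = 10. Product = 2·10 = 20.
At both Type-C: Maker 1 loses 5 − 3 = 2 by deviating; Maker 2 loses 12 − 9 = 3. Product = 2·3 = 6.
20 > 6, so both Type-B is risk-dominant. Maker 1's payoff there is 4.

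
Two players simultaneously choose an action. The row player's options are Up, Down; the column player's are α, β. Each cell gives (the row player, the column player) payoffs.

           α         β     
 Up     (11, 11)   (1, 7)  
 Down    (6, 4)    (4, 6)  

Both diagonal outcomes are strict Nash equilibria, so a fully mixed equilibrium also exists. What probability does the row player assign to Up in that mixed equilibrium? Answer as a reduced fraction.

1/3

The row player's mix p on Up must make the column player indifferent between α and β.
The column player's payoff from α: 11p + 4(1−p). From β: 7p + 6(1−p).
Set equal: 4p = 2(1−p) → p = 2/6 = 1/3.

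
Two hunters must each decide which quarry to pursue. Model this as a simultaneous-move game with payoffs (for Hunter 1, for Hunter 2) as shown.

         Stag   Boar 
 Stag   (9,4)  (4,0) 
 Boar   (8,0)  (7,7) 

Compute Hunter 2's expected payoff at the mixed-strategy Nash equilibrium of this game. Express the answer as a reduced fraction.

28/11

Hunter 1 mixes with probability p on Stag, chosen so Hunter 2 is indifferent: 4p + 0(1−p) = 0p + 7(1−p) gives p = 7/11.
Hunter 2's expected payoff is 4·7/11 + 0·4/11 = 28/11.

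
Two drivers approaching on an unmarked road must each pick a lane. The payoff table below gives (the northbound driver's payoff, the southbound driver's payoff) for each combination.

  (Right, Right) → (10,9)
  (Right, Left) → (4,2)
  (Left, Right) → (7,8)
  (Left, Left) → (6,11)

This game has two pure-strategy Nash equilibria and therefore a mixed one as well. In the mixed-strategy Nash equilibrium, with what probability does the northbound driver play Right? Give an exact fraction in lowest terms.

3/10

The northbound driver's mix p on Right must make the southbound driver indifferent between Right and Left.
The southbound driver's payoff from Right: 9p + 8(1−p). From Left: 2p + 11(1−p).
Set equal: 7p = 3(1−p) → p = 3/10.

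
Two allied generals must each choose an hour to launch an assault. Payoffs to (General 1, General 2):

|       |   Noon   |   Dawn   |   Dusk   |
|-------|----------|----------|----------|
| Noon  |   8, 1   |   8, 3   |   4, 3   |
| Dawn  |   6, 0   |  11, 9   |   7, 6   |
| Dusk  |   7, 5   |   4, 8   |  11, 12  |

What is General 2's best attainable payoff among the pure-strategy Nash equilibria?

12

Both Dawn is a pure NE (General 1: 11 ≥ 8; General 2: 9 ≥ 6). General 2 gets 9.
Both Dusk is a pure NE (General 1: 11 ≥ 7; General 2: 12 ≥ 8). General 2 gets 12.
Every other cell has a profitable deviation for at least one player. Highest of {9, 12} is 12.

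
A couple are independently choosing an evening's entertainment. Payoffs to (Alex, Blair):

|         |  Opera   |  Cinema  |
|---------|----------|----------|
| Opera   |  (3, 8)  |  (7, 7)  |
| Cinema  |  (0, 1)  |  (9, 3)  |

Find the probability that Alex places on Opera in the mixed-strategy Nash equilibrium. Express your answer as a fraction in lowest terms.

2/3

Alex's mix p on Opera must make Blair indifferent between Opera and Cinema.
Blair's payoff from Opera: 8p + 1(1−p). From Cinema: 7p + 3(1−p).
Set equal: 1p = 2(1−p) → p = 2/3.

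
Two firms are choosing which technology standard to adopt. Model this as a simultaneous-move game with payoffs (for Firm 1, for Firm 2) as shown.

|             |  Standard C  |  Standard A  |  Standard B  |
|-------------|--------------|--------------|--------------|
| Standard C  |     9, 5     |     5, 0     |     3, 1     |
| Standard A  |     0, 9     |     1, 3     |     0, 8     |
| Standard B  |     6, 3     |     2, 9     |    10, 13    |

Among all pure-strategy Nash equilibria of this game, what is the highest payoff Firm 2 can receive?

13

Both Standard C is a pure NE (Firm 1: 9 ≥ 6; Firm 2: 5 ≥ 1). Firm 2 gets 5.
Both Standard B is a pure NE (Firm 1: 10 ≥ 3; Firm 2: 13 ≥ 9). Firm 2 gets 13.
Every other cell has a profitable deviation for at least one player. Highest of {5, 13} is 13.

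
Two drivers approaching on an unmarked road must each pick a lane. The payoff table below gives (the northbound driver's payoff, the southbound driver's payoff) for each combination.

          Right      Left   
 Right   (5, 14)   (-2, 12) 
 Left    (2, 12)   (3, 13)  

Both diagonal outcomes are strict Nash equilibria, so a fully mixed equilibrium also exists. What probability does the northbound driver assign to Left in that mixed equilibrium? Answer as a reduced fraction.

The northbound driver's mix p on Right must make the southbound driver indifferent between Right and Left.
The southbound driver's payoff from Right: 14p + 12(1−p). From Left: 12p + 13(1−p).
Set equal: 2p = 1(1−p) → p = 1/3.
Probability on Left is 1 − 1/3 = 2/3.

2/3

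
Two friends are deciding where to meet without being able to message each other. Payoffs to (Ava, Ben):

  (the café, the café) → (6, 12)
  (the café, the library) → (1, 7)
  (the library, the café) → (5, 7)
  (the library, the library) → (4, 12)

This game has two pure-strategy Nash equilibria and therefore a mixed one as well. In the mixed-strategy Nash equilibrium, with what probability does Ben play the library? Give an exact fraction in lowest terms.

Ben's mix q on the café must make Ava indifferent between the café and the library.
Ava's payoff from the café: 6q + 1(1−q). From the library: 5q + 4(1−q).
Set equal: 1q = 3(1−q) → q = 3/4.
Probability on the library is 1 − 3/4 = 1/4.

1/4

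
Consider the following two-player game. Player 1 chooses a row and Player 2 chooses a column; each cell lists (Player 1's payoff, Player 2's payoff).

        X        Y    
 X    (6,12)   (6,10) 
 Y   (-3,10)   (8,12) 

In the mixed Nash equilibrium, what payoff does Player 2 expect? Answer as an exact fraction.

11

Player 1 mixes with probability p on X, chosen so Player 2 is indifferent: 12p + 10(1−p) = 10p + 12(1−p) gives p = 1/2.
Player 2's expected payoff is 12·1/2 + 10·1/2 = 11.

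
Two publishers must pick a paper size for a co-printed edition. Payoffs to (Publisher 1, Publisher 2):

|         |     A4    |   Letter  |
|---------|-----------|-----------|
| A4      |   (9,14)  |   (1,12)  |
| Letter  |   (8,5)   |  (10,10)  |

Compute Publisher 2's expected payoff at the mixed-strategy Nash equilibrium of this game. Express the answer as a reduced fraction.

Publisher 1 mixes with probability p on A4, chosen so Publisher 2 is indifferent: 14p + 5(1−p) = 12p + 10(1−p) gives p = 5/7.
Publisher 2's expected payoff is 14·5/7 + 5·2/7 = 80/7.

80/7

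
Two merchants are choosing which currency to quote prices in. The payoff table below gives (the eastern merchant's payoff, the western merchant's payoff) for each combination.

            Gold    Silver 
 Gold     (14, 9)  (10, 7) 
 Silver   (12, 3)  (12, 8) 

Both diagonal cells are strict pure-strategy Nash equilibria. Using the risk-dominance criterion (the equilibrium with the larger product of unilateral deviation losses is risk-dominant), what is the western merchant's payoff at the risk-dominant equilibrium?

8

At both Gold: the eastern merchant loses 14 − 12 = 2 by deviating; the western merchant loses 9 − 7 = 2. Product = 2·2 = 4.
At both Silver: the eastern merchant loses 12 − 10 = 2 by deviating; the western merchant loses 8 − 3 = 5. Product = 2·5 = 10.
10 > 4, so both Silver is risk-dominant. The western merchant's payoff there is 8.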